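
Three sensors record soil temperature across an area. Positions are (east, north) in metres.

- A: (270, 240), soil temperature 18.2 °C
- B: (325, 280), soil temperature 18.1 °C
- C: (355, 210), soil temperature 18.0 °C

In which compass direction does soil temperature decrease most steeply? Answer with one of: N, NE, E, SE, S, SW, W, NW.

Differences from A: to B (Δx, Δy, Δh) = (55, 40, -0.1); to C = (85, -30, -0.2).
Determinant of the coordinate differences = 55·(-30) − 85·40 = -5050.
∂T/∂x = [(-0.1)·(-30) − (-0.2)·40] / -5050 = -0.002178
∂T/∂y = [55·(-0.2) − 85·(-0.1)] / -5050 = +0.0004950
Steepest decrease is along −∇f = (+0.002178 E, -0.0004950 N) → east.

E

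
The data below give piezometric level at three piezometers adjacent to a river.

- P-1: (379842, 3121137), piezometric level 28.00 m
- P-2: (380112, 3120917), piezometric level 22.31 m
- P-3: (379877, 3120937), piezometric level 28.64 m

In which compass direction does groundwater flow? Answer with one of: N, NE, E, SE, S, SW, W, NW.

Taking P-1 as reference: P-2−P-1 = (270, -220, -5.69); P-3−P-1 = (35, -200, +0.64).
Solve a·Δx + b·Δy = Δh: det = 270·(-200) − 35·(-220) = -46300.
∂h/∂x = [(-5.69)·(-200) − (+0.64)·(-220)] / -46300 = -0.02762
∂h/∂y = [270·(+0.64) − 35·(-5.69)] / -46300 = -0.008033
Flow = −∇h = (+0.02762 east, +0.008033 north), which points east.

E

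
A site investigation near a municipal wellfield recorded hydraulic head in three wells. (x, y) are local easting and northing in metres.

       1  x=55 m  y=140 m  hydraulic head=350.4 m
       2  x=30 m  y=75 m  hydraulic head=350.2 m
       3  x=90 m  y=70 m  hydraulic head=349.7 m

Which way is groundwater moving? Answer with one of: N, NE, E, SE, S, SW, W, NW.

SE

Taking 1 as reference: 2−1 = (-25, -65, -0.2); 3−1 = (35, -70, -0.7).
Solve a·Δx + b·Δy = Δh: det = (-25)·(-70) − 35·(-65) = 4025.
∂h/∂x = [(-0.2)·(-70) − (-0.7)·(-65)] / 4025 = -0.007826
∂h/∂y = [(-25)·(-0.7) − 35·(-0.2)] / 4025 = +0.006087
Flow = −∇h = (+0.007826 east, -0.006087 north), which points southeast.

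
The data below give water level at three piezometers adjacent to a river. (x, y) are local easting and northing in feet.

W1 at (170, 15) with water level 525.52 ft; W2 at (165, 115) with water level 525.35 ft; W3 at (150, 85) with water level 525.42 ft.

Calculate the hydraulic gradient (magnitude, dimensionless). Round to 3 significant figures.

With h = a·x + b·y + c and W1 as origin, the differences give:
  (-5)·a + 100·b = -0.17
  (-20)·a + 70·b = -0.10
Eliminate b (×70 and ×100, subtract): 1650·a = -1.900 → a = ∂h/∂x = -0.001152
Back-substitute: b = ∂h/∂y = -0.001758.
|∇h| = √(-0.001152² + -0.001758²) = 0.002102

0.00210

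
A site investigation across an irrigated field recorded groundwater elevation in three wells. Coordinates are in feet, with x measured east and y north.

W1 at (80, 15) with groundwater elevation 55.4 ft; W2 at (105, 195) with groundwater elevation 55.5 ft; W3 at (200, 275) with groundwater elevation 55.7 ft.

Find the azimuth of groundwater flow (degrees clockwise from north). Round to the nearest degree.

261°

Three-point gradient (reference W1): Δ to W2 = (25, 180, +0.1), Δ to W3 = (120, 260, +0.3).
∂h/∂x = +0.001854, ∂h/∂y = +0.0002980 (det = -15100).
Flow direction (−∇h) has components (-0.001854 E, -0.0002980 N).
Azimuth = atan2(E, N) = atan2(-0.001854, -0.0002980) = 260.9° ≈ 261°.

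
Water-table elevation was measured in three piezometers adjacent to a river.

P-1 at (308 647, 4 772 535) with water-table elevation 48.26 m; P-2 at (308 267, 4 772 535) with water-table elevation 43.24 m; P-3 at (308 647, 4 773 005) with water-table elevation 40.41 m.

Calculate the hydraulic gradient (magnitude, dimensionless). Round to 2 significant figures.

0.021

∂h/∂x = (43.24 − 48.26) / (308267 − 308647) = +0.01321
∂h/∂y = (40.41 − 48.26) / (4773005 − 4772535) = -0.01670
|∇h| = √(0.01321² + -0.01670²) = 0.02129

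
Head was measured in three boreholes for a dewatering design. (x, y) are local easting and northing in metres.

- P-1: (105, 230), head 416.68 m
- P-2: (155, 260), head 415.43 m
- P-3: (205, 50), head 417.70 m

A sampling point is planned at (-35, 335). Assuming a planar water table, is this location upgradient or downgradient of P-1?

With h = a·x + b·y + c and P-1 as origin, the differences give:
  50·a + 30·b = -1.25
  100·a + (-180)·b = +1.02
Eliminate b (×(-180) and ×30, subtract): -12000·a = 194.400 → a = ∂h/∂x = -0.01620
Back-substitute: b = ∂h/∂y = -0.01467.
Head at (-35, 335) = 416.68 + (-0.01620)·(-140) + (-0.01467)·(105) = 417.41 m.
That is higher than the 416.68 m at P-1, so the point is upgradient.

upgradient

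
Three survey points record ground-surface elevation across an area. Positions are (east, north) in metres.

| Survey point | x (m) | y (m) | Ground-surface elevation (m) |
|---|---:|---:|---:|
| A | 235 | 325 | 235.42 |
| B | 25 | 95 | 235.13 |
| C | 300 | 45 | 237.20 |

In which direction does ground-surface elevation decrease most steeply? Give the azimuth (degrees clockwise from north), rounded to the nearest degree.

With z = a·x + b·y + c and A as origin, the differences give:
  (-210)·a + (-230)·b = -0.29
  65·a + (-280)·b = +1.78
Eliminate b (×(-280) and ×(-230), subtract): 73750·a = 490.600 → a = ∂z/∂x = +0.006652
Back-substitute: b = ∂z/∂y = -0.004813.
Steepest decrease is along −∇f: components (-0.006652 E, +0.004813 N).
Azimuth = atan2(-0.006652, +0.004813) = 305.9° ≈ 306°.

306°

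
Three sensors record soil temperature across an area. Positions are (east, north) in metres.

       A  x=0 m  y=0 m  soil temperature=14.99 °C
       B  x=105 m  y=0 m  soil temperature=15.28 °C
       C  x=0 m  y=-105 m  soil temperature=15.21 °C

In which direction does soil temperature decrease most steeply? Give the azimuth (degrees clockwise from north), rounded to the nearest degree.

∂T/∂x = (15.28 − 14.99) / (105 − 0) = +0.002762
∂T/∂y = (15.21 − 14.99) / (-105 − 0) = -0.002095
Steepest decrease is along −∇f: components (-0.002762 E, +0.002095 N).
Azimuth = atan2(-0.002762, +0.002095) = 307.2° ≈ 307°.

307°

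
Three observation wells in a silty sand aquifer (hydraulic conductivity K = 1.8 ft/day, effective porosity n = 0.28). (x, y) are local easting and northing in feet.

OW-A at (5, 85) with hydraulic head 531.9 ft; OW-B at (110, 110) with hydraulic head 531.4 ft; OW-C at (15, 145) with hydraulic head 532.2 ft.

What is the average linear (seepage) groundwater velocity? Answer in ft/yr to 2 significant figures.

20 ft/yr

With h = a·x + b·y + c and OW-A as origin, the differences give:
  105·a + 25·b = -0.5
  10·a + 60·b = +0.3
Eliminate b (×60 and ×25, subtract): 6050·a = -37.50 → a = ∂h/∂x = -0.006198
Back-substitute: b = ∂h/∂y = +0.006033.
|∇h| = √(-0.006198² + 0.006033²) = 0.008649
Seepage velocity v = K·i/n = 1.8 × 0.008649 / 0.28 = 0.0556 ft/day = 20.31 ft/yr.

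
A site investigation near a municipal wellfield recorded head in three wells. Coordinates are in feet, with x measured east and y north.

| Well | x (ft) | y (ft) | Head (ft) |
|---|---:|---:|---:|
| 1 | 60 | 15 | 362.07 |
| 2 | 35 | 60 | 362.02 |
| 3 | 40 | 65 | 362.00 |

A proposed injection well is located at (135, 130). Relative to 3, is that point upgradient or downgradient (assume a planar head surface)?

downgradient

Taking 1 as reference: 2−1 = (-25, 45, -0.05); 3−1 = (-20, 50, -0.07).
Determinant of the coordinate differences = (-25)·50 − (-20)·45 = -350.
∂h/∂x = [(-0.05)·50 − (-0.07)·45] / -350 = -0.001857
∂h/∂y = [(-25)·(-0.07) − (-20)·(-0.05)] / -350 = -0.002143
Head at (135, 130) = 362.07 + (-0.001857)·(75) + (-0.002143)·(115) = 361.68 ft.
That is lower than the 362.00 ft at 3, so the point is downgradient.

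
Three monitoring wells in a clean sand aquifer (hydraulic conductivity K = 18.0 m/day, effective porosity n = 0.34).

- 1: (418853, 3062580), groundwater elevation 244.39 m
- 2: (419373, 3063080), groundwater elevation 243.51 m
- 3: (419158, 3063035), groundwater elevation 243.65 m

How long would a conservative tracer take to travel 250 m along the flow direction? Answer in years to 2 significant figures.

9.0 years

Three-point gradient (reference 1): Δ to 2 = (520, 500, -0.88), Δ to 3 = (305, 455, -0.74).
∂h/∂x = -0.0003615, ∂h/∂y = -0.001384 (det = 84100).
|∇h| = √(-0.0003615² + -0.001384²) = 0.00143
Seepage velocity v = K·i/n = 18.0 × 0.00143 / 0.34 = 0.07571 m/day.
t = 250 / 0.07571 = 3302 days = 9.04 years.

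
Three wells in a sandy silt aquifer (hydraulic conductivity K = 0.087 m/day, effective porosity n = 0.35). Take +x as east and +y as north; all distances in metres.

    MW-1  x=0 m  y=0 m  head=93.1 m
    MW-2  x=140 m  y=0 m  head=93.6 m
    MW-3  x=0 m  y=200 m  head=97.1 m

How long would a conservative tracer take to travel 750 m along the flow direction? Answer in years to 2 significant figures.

410 years

∂h/∂x = (93.6 − 93.1) / (140 − 0) = +0.003571
∂h/∂y = (97.1 − 93.1) / (200 − 0) = +0.02000
|∇h| = √(0.003571² + 0.02000²) = 0.02032
Seepage velocity v = K·i/n = 0.087 × 0.02032 / 0.35 = 0.005051 m/day.
t = 750 / 0.005051 = 1.485e+05 days = 407 years.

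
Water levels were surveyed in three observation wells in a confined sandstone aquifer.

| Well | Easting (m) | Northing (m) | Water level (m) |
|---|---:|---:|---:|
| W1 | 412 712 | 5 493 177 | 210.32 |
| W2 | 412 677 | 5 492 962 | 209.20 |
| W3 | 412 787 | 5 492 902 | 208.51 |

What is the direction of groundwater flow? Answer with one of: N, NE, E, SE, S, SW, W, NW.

SE

With h = a·x + b·y + c and W1 as origin, the differences give:
  (-35)·a + (-215)·b = -1.12
  75·a + (-275)·b = -1.81
Eliminate b (×(-275) and ×(-215), subtract): 25750·a = -81.150 → a = ∂h/∂x = -0.003151
Back-substitute: b = ∂h/∂y = +0.005722.
Flow = −∇h = (+0.003151 east, -0.005722 north), which points southeast.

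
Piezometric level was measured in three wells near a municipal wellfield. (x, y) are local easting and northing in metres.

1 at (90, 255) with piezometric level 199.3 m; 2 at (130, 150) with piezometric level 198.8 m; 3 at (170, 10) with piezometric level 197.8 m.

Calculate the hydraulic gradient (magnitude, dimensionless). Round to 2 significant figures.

0.029

With h = a·x + b·y + c and 1 as origin, the differences give:
  40·a + (-105)·b = -0.5
  80·a + (-245)·b = -1.5
Eliminate b (×(-245) and ×(-105), subtract): -1400·a = -35.00 → a = ∂h/∂x = +0.02500
Back-substitute: b = ∂h/∂y = +0.01429.
|∇h| = √(0.02500² + 0.01429²) = 0.0288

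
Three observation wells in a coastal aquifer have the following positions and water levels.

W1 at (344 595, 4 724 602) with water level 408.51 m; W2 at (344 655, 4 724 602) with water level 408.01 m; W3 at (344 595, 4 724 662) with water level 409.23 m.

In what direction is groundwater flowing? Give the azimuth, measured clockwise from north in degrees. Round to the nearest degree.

∂h/∂x = (408.01 − 408.51) / (344655 − 344595) = -0.008333
∂h/∂y = (409.23 − 408.51) / (4724662 − 4724602) = +0.01200
Flow direction (−∇h) has components (+0.008333 E, -0.01200 N).
Azimuth = atan2(E, N) = atan2(+0.008333, -0.01200) = 145.2° ≈ 145°.

145°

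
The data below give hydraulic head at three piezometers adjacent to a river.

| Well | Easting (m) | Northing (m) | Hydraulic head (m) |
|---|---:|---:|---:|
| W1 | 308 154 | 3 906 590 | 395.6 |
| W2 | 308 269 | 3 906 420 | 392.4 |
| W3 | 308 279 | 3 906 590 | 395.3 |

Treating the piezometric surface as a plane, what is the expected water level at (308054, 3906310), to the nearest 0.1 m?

391.0 m

With h = a·x + b·y + c and W1 as origin, the differences give:
  115·a + (-170)·b = -3.2
  125·a + 0·b = -0.3
Eliminate b (×0 and ×(-170), subtract): 21250·a = -51.00 → a = ∂h/∂x = -0.002400
Back-substitute: b = ∂h/∂y = +0.01720.
h(308054, 3906310) = 395.6 + (-0.002400)·(-100) + (+0.01720)·(-280) = 395.6 +0.240 -4.816 = 391.024 m.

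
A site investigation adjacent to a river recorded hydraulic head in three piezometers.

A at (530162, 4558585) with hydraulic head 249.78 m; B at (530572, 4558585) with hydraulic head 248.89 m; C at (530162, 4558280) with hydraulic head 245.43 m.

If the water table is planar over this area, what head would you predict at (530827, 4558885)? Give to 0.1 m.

∂h/∂x = (248.89 − 249.78) / (530572 − 530162) = -0.002171
∂h/∂y = (245.43 − 249.78) / (4558280 − 4558585) = +0.01426
h(530827, 4558885) = 249.78 + (-0.002171)·(665) + (+0.01426)·(300) = 249.78 -1.444 +4.279 = 252.615 m.

252.6 m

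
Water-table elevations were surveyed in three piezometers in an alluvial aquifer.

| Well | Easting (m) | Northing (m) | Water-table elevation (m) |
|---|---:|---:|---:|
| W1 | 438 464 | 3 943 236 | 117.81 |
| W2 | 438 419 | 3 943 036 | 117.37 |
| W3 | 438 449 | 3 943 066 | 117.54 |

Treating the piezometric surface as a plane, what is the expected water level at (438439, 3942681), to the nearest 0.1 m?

117.0 m

Taking W1 as reference: W2−W1 = (-45, -200, -0.44); W3−W1 = (-15, -170, -0.27).
Determinant of the coordinate differences = (-45)·(-170) − (-15)·(-200) = 4650.
∂h/∂x = [(-0.44)·(-170) − (-0.27)·(-200)] / 4650 = +0.004473
∂h/∂y = [(-45)·(-0.27) − (-15)·(-0.44)] / 4650 = +0.001194
h(438439, 3942681) = 117.81 + (+0.004473)·(-25) + (+0.001194)·(-555) = 117.81 -0.112 -0.662 = 117.036 m.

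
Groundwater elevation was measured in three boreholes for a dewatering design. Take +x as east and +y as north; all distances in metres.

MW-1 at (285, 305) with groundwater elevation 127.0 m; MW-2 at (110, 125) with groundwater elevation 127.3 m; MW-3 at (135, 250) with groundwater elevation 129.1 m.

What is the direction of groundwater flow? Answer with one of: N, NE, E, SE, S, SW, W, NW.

SE

Differences from MW-1: to MW-2 (Δx, Δy, Δh) = (-175, -180, +0.3); to MW-3 = (-150, -55, +2.1).
Determinant of the coordinate differences = (-175)·(-55) − (-150)·(-180) = -17375.
∂h/∂x = [(+0.3)·(-55) − (+2.1)·(-180)] / -17375 = -0.02081
∂h/∂y = [(-175)·(+2.1) − (-150)·(+0.3)] / -17375 = +0.01856
Flow = −∇h = (+0.02081 east, -0.01856 north), which points southeast.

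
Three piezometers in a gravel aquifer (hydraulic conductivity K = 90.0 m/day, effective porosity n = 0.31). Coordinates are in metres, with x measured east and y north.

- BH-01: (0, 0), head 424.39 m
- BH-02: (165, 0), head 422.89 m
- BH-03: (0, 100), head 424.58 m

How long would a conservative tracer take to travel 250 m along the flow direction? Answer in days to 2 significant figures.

∂h/∂x = (422.89 − 424.39) / (165 − 0) = -0.009091
∂h/∂y = (424.58 − 424.39) / (100 − 0) = +0.001900
|∇h| = √(-0.009091² + 0.001900²) = 0.009287
Seepage velocity v = K·i/n = 90.0 × 0.009287 / 0.31 = 2.696 m/day.
t = 250 / 2.696 = 92.73 days.

93 days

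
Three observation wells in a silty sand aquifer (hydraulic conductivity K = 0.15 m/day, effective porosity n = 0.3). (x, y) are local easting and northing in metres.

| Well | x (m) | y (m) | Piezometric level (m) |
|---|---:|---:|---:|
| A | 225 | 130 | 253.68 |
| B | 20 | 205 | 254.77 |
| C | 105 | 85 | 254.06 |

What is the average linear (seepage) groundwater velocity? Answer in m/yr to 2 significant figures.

Taking A as reference: B−A = (-205, 75, +1.09); C−A = (-120, -45, +0.38).
Determinant of the coordinate differences = (-205)·(-45) − (-120)·75 = 18225.
∂h/∂x = [(+1.09)·(-45) − (+0.38)·75] / 18225 = -0.004255
∂h/∂y = [(-205)·(+0.38) − (-120)·(+1.09)] / 18225 = +0.002903
|∇h| = √(-0.004255² + 0.002903²) = 0.005151
Seepage velocity v = K·i/n = 0.15 × 0.005151 / 0.3 = 0.002576 m/day = 0.9409 m/yr.

0.94 m/yr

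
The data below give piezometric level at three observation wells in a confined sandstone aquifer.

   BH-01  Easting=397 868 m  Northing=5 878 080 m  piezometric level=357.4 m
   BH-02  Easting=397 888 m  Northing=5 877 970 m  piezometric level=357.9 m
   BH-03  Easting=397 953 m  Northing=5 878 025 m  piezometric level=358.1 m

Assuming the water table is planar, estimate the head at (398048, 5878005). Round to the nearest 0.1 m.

358.7 m

Three-point gradient (reference BH-01): Δ to BH-02 = (20, -110, +0.5), Δ to BH-03 = (85, -55, +0.7).
∂h/∂x = +0.006000, ∂h/∂y = -0.003455 (det = 8250).
h(398048, 5878005) = 357.4 + (+0.006000)·(180) + (-0.003455)·(-75) = 357.4 +1.080 +0.259 = 358.739 m.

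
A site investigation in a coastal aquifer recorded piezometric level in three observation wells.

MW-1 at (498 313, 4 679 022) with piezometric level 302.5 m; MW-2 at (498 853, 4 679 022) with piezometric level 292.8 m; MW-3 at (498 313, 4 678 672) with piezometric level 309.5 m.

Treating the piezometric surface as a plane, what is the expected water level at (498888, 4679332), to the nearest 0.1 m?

286.0 m

∂h/∂x = (292.8 − 302.5) / (498853 − 498313) = -0.01796
∂h/∂y = (309.5 − 302.5) / (4678672 − 4679022) = -0.02000
h(498888, 4679332) = 302.5 + (-0.01796)·(575) + (-0.02000)·(310) = 302.5 -10.329 -6.200 = 285.971 m.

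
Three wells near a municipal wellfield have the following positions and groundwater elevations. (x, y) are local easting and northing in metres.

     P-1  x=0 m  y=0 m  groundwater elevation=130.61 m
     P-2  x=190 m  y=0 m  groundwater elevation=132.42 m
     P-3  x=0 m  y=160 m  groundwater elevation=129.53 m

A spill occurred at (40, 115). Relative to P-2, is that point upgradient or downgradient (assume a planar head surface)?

downgradient

∂h/∂x = (132.42 − 130.61) / (190 − 0) = +0.009526
∂h/∂y = (129.53 − 130.61) / (160 − 0) = -0.006750
Head at (40, 115) = 130.61 + (+0.009526)·(40) + (-0.006750)·(115) = 130.21 m.
That is lower than the 132.42 m at P-2, so the point is downgradient.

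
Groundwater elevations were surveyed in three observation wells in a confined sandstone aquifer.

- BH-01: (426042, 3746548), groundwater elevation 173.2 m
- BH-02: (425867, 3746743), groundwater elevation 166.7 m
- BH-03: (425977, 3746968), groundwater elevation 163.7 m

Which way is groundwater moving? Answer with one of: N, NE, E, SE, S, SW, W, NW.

NW

Differences from BH-01: to BH-02 (Δx, Δy, Δh) = (-175, 195, -6.5); to BH-03 = (-65, 420, -9.5).
Solve a·Δx + b·Δy = Δh: det = (-175)·420 − (-65)·195 = -60825.
∂h/∂x = [(-6.5)·420 − (-9.5)·195] / -60825 = +0.01443
∂h/∂y = [(-175)·(-9.5) − (-65)·(-6.5)] / -60825 = -0.02039
Flow = −∇h = (-0.01443 east, +0.02039 north), which points northwest.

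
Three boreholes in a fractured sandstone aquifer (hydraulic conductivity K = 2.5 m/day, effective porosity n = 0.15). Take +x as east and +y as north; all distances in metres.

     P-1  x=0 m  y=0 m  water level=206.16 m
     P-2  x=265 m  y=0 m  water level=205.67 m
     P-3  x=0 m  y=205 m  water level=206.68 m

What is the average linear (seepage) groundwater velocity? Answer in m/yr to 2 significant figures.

∂h/∂x = (205.67 − 206.16) / (265 − 0) = -0.001849
∂h/∂y = (206.68 − 206.16) / (205 − 0) = +0.002537
|∇h| = √(-0.001849² + 0.002537²) = 0.003139
Seepage velocity v = K·i/n = 2.5 × 0.003139 / 0.15 = 0.05232 m/day = 19.11 m/yr.

19 m/yr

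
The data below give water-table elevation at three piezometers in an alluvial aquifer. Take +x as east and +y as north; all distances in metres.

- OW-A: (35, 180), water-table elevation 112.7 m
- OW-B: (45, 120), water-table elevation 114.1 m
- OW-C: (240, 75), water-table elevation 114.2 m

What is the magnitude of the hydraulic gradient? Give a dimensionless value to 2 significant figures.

0.025

Three-point gradient (reference OW-A): Δ to OW-B = (10, -60, +1.4), Δ to OW-C = (205, -105, +1.5).
∂h/∂x = -0.005067, ∂h/∂y = -0.02418 (det = 11250).
|∇h| = √(-0.005067² + -0.02418²) = 0.02471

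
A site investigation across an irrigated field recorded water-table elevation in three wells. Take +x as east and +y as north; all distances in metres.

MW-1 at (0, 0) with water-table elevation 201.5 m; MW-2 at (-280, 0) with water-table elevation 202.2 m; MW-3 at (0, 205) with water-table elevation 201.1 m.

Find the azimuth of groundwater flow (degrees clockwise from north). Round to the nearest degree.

052°

∂h/∂x = (202.2 − 201.5) / (-280 − 0) = -0.002500
∂h/∂y = (201.1 − 201.5) / (205 − 0) = -0.001951
Flow direction (−∇h) has components (+0.002500 E, +0.001951 N).
Azimuth = atan2(E, N) = atan2(+0.002500, +0.001951) = 52.0° ≈ 052°.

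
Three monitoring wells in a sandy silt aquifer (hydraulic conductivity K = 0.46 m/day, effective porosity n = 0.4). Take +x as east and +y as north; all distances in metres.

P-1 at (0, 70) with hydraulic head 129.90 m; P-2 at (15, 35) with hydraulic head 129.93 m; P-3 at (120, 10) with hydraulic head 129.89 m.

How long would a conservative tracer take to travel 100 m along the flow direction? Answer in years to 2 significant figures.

With h = a·x + b·y + c and P-1 as origin, the differences give:
  15·a + (-35)·b = +0.03
  120·a + (-60)·b = -0.01
Eliminate b (×(-60) and ×(-35), subtract): 3300·a = -2.150 → a = ∂h/∂x = -0.0006515
Back-substitute: b = ∂h/∂y = -0.001136.
|∇h| = √(-0.0006515² + -0.001136²) = 0.00131
Seepage velocity v = K·i/n = 0.46 × 0.00131 / 0.4 = 0.001507 m/day.
t = 100 / 0.001507 = 6.636e+04 days = 182 years.

180 years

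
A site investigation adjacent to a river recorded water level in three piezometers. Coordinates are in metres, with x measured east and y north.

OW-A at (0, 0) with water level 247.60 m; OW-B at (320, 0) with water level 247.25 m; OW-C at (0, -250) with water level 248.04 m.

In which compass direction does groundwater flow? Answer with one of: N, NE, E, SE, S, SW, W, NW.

NE

∂h/∂x = (247.25 − 247.60) / (320 − 0) = -0.001094
∂h/∂y = (248.04 − 247.60) / (-250 − 0) = -0.001760
Flow = −∇h = (+0.001094 east, +0.001760 north), which points northeast.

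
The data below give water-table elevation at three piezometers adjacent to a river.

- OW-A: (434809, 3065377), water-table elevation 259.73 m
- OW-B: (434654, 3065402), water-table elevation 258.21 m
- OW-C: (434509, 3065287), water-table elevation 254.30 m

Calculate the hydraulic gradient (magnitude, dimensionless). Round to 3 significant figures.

With h = a·x + b·y + c and OW-A as origin, the differences give:
  (-155)·a + 25·b = -1.52
  (-300)·a + (-90)·b = -5.43
Eliminate b (×(-90) and ×25, subtract): 21450·a = 272.550 → a = ∂h/∂x = +0.01271
Back-substitute: b = ∂h/∂y = +0.01798.
|∇h| = √(0.01271² + 0.01798²) = 0.02202

0.0220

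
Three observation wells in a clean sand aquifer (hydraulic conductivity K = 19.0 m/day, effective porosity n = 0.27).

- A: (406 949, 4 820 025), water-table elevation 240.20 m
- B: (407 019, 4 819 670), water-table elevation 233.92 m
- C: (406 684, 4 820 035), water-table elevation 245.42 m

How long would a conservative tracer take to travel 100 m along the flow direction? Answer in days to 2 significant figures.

Taking A as reference: B−A = (70, -355, -6.28); C−A = (-265, 10, +5.22).
Solve a·Δx + b·Δy = Δh: det = 70·10 − (-265)·(-355) = -93375.
∂h/∂x = [(-6.28)·10 − (+5.22)·(-355)] / -93375 = -0.01917
∂h/∂y = [70·(+5.22) − (-265)·(-6.28)] / -93375 = +0.01391
|∇h| = √(-0.01917² + 0.01391²) = 0.02368
Seepage velocity v = K·i/n = 19.0 × 0.02368 / 0.27 = 1.666 m/day.
t = 100 / 1.666 = 60.02 days.

60 days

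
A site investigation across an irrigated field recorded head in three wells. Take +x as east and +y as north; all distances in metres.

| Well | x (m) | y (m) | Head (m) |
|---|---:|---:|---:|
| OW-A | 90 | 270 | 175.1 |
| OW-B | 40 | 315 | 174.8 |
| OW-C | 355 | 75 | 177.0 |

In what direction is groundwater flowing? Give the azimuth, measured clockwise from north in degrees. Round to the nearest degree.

Differences from OW-A: to OW-B (Δx, Δy, Δh) = (-50, 45, -0.3); to OW-C = (265, -195, +1.9).
Determinant of the coordinate differences = (-50)·(-195) − 265·45 = -2175.
∂h/∂x = [(-0.3)·(-195) − (+1.9)·45] / -2175 = +0.01241
∂h/∂y = [(-50)·(+1.9) − 265·(-0.3)] / -2175 = +0.007126
Flow direction (−∇h) has components (-0.01241 E, -0.007126 N).
Azimuth = atan2(E, N) = atan2(-0.01241, -0.007126) = 240.1° ≈ 240°.

240°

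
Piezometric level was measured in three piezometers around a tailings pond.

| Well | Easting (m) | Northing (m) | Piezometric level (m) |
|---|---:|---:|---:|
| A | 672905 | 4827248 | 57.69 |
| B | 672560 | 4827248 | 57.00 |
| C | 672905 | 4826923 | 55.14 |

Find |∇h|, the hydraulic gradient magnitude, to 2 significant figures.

∂h/∂x = (57.00 − 57.69) / (672560 − 672905) = +0.002000
∂h/∂y = (55.14 − 57.69) / (4826923 − 4827248) = +0.007846
|∇h| = √(0.002000² + 0.007846²) = 0.008097

0.0081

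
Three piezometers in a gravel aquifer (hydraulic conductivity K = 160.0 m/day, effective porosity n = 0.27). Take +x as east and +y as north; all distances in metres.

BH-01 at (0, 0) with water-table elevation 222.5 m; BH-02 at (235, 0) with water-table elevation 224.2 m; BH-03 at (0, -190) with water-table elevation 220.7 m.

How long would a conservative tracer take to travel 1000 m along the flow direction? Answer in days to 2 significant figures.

140 days

∂h/∂x = (224.2 − 222.5) / (235 − 0) = +0.007234
∂h/∂y = (220.7 − 222.5) / (-190 − 0) = +0.009474
|∇h| = √(0.007234² + 0.009474²) = 0.01192
Seepage velocity v = K·i/n = 160.0 × 0.01192 / 0.27 = 7.064 m/day.
t = 1000 / 7.064 = 141.6 days.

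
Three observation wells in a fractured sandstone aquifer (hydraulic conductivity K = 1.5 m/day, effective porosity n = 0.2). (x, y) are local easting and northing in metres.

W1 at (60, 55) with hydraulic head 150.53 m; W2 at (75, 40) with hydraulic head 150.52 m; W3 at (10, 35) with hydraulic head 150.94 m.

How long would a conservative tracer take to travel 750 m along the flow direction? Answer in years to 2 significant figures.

Three-point gradient (reference W1): Δ to W2 = (15, -15, -0.01), Δ to W3 = (-50, -20, +0.41).
∂h/∂x = -0.006048, ∂h/∂y = -0.005381 (det = -1050).
|∇h| = √(-0.006048² + -0.005381²) = 0.008095
Seepage velocity v = K·i/n = 1.5 × 0.008095 / 0.2 = 0.06071 m/day.
t = 750 / 0.06071 = 1.235e+04 days = 33.8 years.

34 years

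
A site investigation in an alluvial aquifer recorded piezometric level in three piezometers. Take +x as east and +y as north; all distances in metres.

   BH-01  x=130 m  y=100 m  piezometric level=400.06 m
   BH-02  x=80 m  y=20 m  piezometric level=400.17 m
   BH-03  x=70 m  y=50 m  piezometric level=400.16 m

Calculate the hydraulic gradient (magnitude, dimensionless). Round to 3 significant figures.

Differences from BH-01: to BH-02 (Δx, Δy, Δh) = (-50, -80, +0.11); to BH-03 = (-60, -50, +0.10).
Determinant of the coordinate differences = (-50)·(-50) − (-60)·(-80) = -2300.
∂h/∂x = [(+0.11)·(-50) − (+0.10)·(-80)] / -2300 = -0.001087
∂h/∂y = [(-50)·(+0.10) − (-60)·(+0.11)] / -2300 = -0.0006957
|∇h| = √(-0.001087² + -0.0006957²) = 0.001291

0.00129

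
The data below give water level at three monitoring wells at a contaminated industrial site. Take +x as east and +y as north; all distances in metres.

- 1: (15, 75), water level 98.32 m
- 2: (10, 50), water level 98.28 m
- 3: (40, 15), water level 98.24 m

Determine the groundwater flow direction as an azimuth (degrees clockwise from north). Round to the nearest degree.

Differences from 1: to 2 (Δx, Δy, Δh) = (-5, -25, -0.04); to 3 = (25, -60, -0.08).
Solve a·Δx + b·Δy = Δh: det = (-5)·(-60) − 25·(-25) = 925.
∂h/∂x = [(-0.04)·(-60) − (-0.08)·(-25)] / 925 = +0.0004324
∂h/∂y = [(-5)·(-0.08) − 25·(-0.04)] / 925 = +0.001514
Flow direction (−∇h) has components (-0.0004324 E, -0.001514 N).
Azimuth = atan2(E, N) = atan2(-0.0004324, -0.001514) = 195.9° ≈ 196°.

196°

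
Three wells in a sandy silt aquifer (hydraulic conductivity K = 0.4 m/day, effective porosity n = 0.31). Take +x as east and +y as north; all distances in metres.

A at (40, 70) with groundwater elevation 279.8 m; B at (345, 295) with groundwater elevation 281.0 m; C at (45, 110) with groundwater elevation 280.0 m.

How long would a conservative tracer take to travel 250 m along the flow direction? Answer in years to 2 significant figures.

110 years

With h = a·x + b·y + c and A as origin, the differences give:
  305·a + 225·b = +1.2
  5·a + 40·b = +0.2
Eliminate b (×40 and ×225, subtract): 11075·a = 3.00 → a = ∂h/∂x = +0.0002709
Back-substitute: b = ∂h/∂y = +0.004966.
|∇h| = √(0.0002709² + 0.004966²) = 0.004973
Seepage velocity v = K·i/n = 0.4 × 0.004973 / 0.31 = 0.006417 m/day.
t = 250 / 0.006417 = 3.896e+04 days = 107 years.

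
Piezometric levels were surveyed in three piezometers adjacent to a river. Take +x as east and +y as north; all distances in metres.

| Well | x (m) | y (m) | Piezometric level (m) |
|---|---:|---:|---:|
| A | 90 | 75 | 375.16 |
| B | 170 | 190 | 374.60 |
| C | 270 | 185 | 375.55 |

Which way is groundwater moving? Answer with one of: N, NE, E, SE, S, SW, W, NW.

NW

Differences from A: to B (Δx, Δy, Δh) = (80, 115, -0.56); to C = (180, 110, +0.39).
Determinant of the coordinate differences = 80·110 − 180·115 = -11900.
∂h/∂x = [(-0.56)·110 − (+0.39)·115] / -11900 = +0.008945
∂h/∂y = [80·(+0.39) − 180·(-0.56)] / -11900 = -0.01109
Flow = −∇h = (-0.008945 east, +0.01109 north), which points northwest.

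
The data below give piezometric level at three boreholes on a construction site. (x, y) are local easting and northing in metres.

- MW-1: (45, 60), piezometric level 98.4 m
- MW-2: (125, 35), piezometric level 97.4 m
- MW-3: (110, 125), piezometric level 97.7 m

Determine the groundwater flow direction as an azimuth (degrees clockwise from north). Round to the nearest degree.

Differences from MW-1: to MW-2 (Δx, Δy, Δh) = (80, -25, -1.0); to MW-3 = (65, 65, -0.7).
Determinant of the coordinate differences = 80·65 − 65·(-25) = 6825.
∂h/∂x = [(-1.0)·65 − (-0.7)·(-25)] / 6825 = -0.01209
∂h/∂y = [80·(-0.7) − 65·(-1.0)] / 6825 = +0.001319
Flow direction (−∇h) has components (+0.01209 E, -0.001319 N).
Azimuth = atan2(E, N) = atan2(+0.01209, -0.001319) = 96.2° ≈ 096°.

096°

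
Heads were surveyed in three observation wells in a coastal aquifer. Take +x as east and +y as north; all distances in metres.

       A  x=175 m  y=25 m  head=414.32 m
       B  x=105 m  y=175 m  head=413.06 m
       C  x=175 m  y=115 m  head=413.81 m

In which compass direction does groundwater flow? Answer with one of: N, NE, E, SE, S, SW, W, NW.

With h = a·x + b·y + c and A as origin, the differences give:
  (-70)·a + 150·b = -1.26
  0·a + 90·b = -0.51
Eliminate b (×90 and ×150, subtract): -6300·a = -36.900 → a = ∂h/∂x = +0.005857
Back-substitute: b = ∂h/∂y = -0.005667.
Flow = −∇h = (-0.005857 east, +0.005667 north), which points northwest.

NW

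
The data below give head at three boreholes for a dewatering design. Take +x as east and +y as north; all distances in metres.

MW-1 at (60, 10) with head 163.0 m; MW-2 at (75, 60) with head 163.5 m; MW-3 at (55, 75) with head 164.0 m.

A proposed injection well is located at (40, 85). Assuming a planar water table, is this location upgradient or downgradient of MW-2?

With h = a·x + b·y + c and MW-1 as origin, the differences give:
  15·a + 50·b = +0.5
  (-5)·a + 65·b = +1.0
Eliminate b (×65 and ×50, subtract): 1225·a = -17.50 → a = ∂h/∂x = -0.01429
Back-substitute: b = ∂h/∂y = +0.01429.
Head at (40, 85) = 163.0 + (-0.01429)·(-20) + (+0.01429)·(75) = 164.36 m.
That is higher than the 163.5 m at MW-2, so the point is upgradient.

upgradient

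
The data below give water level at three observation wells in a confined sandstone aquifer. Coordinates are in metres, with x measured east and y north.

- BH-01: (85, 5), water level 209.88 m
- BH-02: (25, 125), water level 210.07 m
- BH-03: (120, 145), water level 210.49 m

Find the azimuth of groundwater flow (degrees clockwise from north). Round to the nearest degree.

227°

Taking BH-01 as reference: BH-02−BH-01 = (-60, 120, +0.19); BH-03−BH-01 = (35, 140, +0.61).
Solve a·Δx + b·Δy = Δh: det = (-60)·140 − 35·120 = -12600.
∂h/∂x = [(+0.19)·140 − (+0.61)·120] / -12600 = +0.003698
∂h/∂y = [(-60)·(+0.61) − 35·(+0.19)] / -12600 = +0.003433
Flow direction (−∇h) has components (-0.003698 E, -0.003433 N).
Azimuth = atan2(E, N) = atan2(-0.003698, -0.003433) = 227.1° ≈ 227°.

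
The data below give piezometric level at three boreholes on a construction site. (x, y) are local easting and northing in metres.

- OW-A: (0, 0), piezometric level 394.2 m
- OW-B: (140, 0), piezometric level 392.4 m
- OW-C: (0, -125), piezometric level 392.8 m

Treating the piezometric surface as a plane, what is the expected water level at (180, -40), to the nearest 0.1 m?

391.4 m

∂h/∂x = (392.4 − 394.2) / (140 − 0) = -0.01286
∂h/∂y = (392.8 − 394.2) / (-125 − 0) = +0.01120
h(180, -40) = 394.2 + (-0.01286)·(180) + (+0.01120)·(-40) = 394.2 -2.314 -0.448 = 391.438 m.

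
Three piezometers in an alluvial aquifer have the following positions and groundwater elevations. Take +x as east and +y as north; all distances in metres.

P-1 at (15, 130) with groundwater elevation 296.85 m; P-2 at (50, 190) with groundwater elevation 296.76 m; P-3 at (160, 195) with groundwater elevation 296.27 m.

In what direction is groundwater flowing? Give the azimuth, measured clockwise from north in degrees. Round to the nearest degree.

Differences from P-1: to P-2 (Δx, Δy, Δh) = (35, 60, -0.09); to P-3 = (145, 65, -0.58).
Solve a·Δx + b·Δy = Δh: det = 35·65 − 145·60 = -6425.
∂h/∂x = [(-0.09)·65 − (-0.58)·60] / -6425 = -0.004506
∂h/∂y = [35·(-0.58) − 145·(-0.09)] / -6425 = +0.001128
Flow direction (−∇h) has components (+0.004506 E, -0.001128 N).
Azimuth = atan2(E, N) = atan2(+0.004506, -0.001128) = 104.1° ≈ 104°.

104°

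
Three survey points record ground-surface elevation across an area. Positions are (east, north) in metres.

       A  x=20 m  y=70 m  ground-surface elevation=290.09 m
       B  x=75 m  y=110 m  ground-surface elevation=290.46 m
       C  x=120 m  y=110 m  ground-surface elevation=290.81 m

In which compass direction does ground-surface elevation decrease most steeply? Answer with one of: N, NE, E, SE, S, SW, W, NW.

With z = a·x + b·y + c and A as origin, the differences give:
  55·a + 40·b = +0.37
  100·a + 40·b = +0.72
Eliminate b (×40 and ×40, subtract): -1800·a = -14.000 → a = ∂z/∂x = +0.007778
Back-substitute: b = ∂z/∂y = -0.001444.
Steepest decrease is along −∇f = (-0.007778 E, +0.001444 N) → west.

W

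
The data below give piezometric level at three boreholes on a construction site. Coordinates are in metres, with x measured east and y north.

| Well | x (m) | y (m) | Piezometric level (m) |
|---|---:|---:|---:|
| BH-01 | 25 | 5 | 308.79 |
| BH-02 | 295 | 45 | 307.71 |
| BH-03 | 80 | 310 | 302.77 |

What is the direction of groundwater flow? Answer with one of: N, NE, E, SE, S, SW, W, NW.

N

With h = a·x + b·y + c and BH-01 as origin, the differences give:
  270·a + 40·b = -1.08
  55·a + 305·b = -6.02
Eliminate b (×305 and ×40, subtract): 80150·a = -88.600 → a = ∂h/∂x = -0.001105
Back-substitute: b = ∂h/∂y = -0.01954.
Flow = −∇h = (+0.001105 east, +0.01954 north), which points north.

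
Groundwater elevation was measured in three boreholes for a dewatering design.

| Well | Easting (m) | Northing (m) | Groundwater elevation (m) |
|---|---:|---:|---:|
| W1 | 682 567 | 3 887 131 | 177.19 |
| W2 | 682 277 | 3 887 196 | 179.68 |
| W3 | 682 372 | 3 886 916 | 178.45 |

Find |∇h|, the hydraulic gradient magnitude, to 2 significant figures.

Three-point gradient (reference W1): Δ to W2 = (-290, 65, +2.49), Δ to W3 = (-195, -215, +1.26).
∂h/∂x = -0.008227, ∂h/∂y = +0.001601 (det = 75025).
|∇h| = √(-0.008227² + 0.001601²) = 0.008381

0.0084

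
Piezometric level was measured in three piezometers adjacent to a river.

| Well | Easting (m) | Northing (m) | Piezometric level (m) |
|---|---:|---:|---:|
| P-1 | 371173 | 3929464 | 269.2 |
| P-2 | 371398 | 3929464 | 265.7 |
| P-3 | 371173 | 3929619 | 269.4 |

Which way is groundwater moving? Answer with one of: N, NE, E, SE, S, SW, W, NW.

E

∂h/∂x = (265.7 − 269.2) / (371398 − 371173) = -0.01556
∂h/∂y = (269.4 − 269.2) / (3929619 − 3929464) = +0.001290
Flow = −∇h = (+0.01556 east, -0.001290 north), which points east.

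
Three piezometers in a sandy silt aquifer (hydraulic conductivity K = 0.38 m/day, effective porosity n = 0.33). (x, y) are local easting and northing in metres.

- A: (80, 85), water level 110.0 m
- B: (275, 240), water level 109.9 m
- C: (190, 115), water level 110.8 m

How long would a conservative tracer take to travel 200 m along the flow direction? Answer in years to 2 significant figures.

With h = a·x + b·y + c and A as origin, the differences give:
  195·a + 155·b = -0.1
  110·a + 30·b = +0.8
Eliminate b (×30 and ×155, subtract): -11200·a = -127.00 → a = ∂h/∂x = +0.01134
Back-substitute: b = ∂h/∂y = -0.01491.
|∇h| = √(0.01134² + -0.01491²) = 0.01873
Seepage velocity v = K·i/n = 0.38 × 0.01873 / 0.33 = 0.02157 m/day.
t = 200 / 0.02157 = 9272 days = 25.4 years.

25 years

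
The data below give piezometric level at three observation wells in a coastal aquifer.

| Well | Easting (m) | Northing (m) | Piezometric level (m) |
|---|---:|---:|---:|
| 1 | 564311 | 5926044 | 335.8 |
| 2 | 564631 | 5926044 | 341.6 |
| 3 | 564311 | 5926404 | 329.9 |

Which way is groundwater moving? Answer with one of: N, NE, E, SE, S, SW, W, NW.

∂h/∂x = (341.6 − 335.8) / (564631 − 564311) = +0.01813
∂h/∂y = (329.9 − 335.8) / (5926404 − 5926044) = -0.01639
Flow = −∇h = (-0.01813 east, +0.01639 north), which points northwest.

NW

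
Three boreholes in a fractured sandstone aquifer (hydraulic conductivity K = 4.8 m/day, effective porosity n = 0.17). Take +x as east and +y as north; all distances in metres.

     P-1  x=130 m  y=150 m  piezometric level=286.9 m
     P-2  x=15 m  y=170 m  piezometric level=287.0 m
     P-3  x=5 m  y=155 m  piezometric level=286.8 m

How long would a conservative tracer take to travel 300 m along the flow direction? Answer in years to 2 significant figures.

2.3 years

Differences from P-1: to P-2 (Δx, Δy, Δh) = (-115, 20, +0.1); to P-3 = (-125, 5, -0.1).
Solve a·Δx + b·Δy = Δh: det = (-115)·5 − (-125)·20 = 1925.
∂h/∂x = [(+0.1)·5 − (-0.1)·20] / 1925 = +0.001299
∂h/∂y = [(-115)·(-0.1) − (-125)·(+0.1)] / 1925 = +0.01247
|∇h| = √(0.001299² + 0.01247²) = 0.01254
Seepage velocity v = K·i/n = 4.8 × 0.01254 / 0.17 = 0.3541 m/day.
t = 300 / 0.3541 = 847.2 days = 2.32 years.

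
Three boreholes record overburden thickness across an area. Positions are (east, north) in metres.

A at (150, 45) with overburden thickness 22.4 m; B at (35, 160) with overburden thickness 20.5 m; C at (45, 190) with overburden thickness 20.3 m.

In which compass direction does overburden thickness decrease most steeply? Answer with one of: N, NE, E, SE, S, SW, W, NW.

NW

Three-point gradient (reference A): Δ to B = (-115, 115, -1.9), Δ to C = (-105, 145, -2.1).
∂d/∂x = +0.007391, ∂d/∂y = -0.009130 (det = -4600).
Steepest decrease is along −∇f = (-0.007391 E, +0.009130 N) → northwest.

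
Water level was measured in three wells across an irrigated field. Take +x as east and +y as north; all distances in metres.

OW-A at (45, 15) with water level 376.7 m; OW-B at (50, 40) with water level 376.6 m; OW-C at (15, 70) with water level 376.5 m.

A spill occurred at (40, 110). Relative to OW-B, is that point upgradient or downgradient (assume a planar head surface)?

Differences from OW-A: to OW-B (Δx, Δy, Δh) = (5, 25, -0.1); to OW-C = (-30, 55, -0.2).
Determinant of the coordinate differences = 5·55 − (-30)·25 = 1025.
∂h/∂x = [(-0.1)·55 − (-0.2)·25] / 1025 = -0.0004878
∂h/∂y = [5·(-0.2) − (-30)·(-0.1)] / 1025 = -0.003902
Head at (40, 110) = 376.7 + (-0.0004878)·(-5) + (-0.003902)·(95) = 376.33 m.
That is lower than the 376.6 m at OW-B, so the point is downgradient.

downgradient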